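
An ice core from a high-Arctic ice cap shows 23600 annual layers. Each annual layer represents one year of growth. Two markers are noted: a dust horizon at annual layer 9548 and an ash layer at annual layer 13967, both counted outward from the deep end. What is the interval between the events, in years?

4419 years

13967 − 9548 = 4419 annual layers lie between the two events.
One annual layer per year makes the interval 4419 years.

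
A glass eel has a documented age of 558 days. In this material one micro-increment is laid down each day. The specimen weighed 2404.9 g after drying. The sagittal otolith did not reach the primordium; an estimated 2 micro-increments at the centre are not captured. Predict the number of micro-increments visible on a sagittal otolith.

Expected micro-increments over 558 days: 558.
Less the 2 uncaptured micro-increments: 558 − 2 = 556.

556 micro-increments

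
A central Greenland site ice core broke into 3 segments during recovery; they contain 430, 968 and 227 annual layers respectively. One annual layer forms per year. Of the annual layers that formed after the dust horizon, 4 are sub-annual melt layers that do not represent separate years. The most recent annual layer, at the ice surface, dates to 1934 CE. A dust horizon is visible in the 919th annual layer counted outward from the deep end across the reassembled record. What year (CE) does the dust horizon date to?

1232 CE

Total annual layers = 430 + 968 + 227 = 1625.
The dust horizon sits at annual layer 919 from the deep end, so 1625 − 919 = 706 annual layers formed after it.
706 − 4 false = 702 true annual layers after the dust horizon.
Counting back 702 years from 1934 CE places the dust horizon in 1934 − 702 = 1232 CE.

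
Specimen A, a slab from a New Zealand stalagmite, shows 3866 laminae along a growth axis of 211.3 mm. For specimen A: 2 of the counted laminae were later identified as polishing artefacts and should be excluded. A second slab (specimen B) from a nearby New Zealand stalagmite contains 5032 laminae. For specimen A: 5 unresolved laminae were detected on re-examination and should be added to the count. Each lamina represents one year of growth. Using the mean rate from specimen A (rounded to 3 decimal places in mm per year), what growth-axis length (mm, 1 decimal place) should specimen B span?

Specimen A: after corrections the count is 3866 − 2 + 5 = 3869 laminae.
A: 211.3 mm over 3869 years gives 211.3 / 3869 ≈ 0.055 mm per year.
B's length ≈ 0.055 × 5032 = 276.8 mm.

276.8 mm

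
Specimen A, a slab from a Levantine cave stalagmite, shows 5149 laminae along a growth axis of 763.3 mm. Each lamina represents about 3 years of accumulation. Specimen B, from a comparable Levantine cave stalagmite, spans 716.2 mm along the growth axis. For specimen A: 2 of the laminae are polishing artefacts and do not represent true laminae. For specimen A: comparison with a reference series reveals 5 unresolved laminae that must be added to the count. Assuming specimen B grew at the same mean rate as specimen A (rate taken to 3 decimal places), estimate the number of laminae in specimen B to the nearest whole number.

4872 laminae

Specimen A: true lamina count = 5149 − 2 + 5 = 5152.
Specimen A: 5152 laminae at 3 years each span 5152 × 3 = 15456 years.
A: 763.3 mm over 15456 years gives 763.3 / 15456 ≈ 0.049 mm/year.
For B, 716.2 / 0.049 = 14616.33 years; at 3 years per lamina that is 14616.33 / 3 ≈ 4872 laminae.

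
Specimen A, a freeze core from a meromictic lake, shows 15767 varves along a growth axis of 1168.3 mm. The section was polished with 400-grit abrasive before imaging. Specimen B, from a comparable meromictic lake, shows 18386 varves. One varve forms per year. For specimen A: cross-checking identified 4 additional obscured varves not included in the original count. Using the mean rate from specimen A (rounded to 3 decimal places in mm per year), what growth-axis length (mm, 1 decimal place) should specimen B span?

1360.6 mm

Specimen A: correcting the raw count gives 15767 + 4 = 15771 true varves.
A: 1168.3 mm over 15771 years gives 1168.3 / 15771 ≈ 0.074 mm/year.
Length of B = 0.074 × 18386 = 1360.6 mm.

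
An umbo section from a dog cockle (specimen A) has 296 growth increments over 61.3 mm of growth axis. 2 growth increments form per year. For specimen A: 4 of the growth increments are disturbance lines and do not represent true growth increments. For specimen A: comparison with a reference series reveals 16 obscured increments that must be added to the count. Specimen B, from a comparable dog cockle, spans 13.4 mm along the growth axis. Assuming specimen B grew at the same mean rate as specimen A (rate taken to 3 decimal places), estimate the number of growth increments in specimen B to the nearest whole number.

67 growth increments

Specimen A: after corrections the count is 296 − 4 + 16 = 308 growth increments.
Specimen A: with 2 growth increments per year, 308 / 2 = 154 years.
A: 61.3 mm over 154 years gives 61.3 / 154 ≈ 0.398 mm/year.
Specimen B: 13.4 mm / 0.398 mm per year = 33.67 years; at 2 growth increments per year that is 33.67 × 2 ≈ 67 growth increments.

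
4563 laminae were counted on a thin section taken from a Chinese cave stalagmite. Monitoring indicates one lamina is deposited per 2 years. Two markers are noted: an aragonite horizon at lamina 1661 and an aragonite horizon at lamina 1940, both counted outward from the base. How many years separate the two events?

558 years

The two markers are separated by 1940 − 1661 = 279 laminae.
279 laminae at 2 years each span 279 × 2 = 558 years.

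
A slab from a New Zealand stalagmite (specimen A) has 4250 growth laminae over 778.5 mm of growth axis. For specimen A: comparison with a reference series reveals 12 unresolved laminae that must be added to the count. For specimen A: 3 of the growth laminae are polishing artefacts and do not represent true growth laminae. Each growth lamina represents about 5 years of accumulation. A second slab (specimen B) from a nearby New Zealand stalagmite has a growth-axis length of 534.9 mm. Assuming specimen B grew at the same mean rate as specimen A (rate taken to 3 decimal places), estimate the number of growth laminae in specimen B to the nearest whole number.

2891 growth laminae

Specimen A: adjusted count: 4250 − 3 + 12 = 4259 growth laminae.
Specimen A: 4259 growth laminae at 5 years each span 4259 × 5 = 21295 years.
A: 778.5 mm over 21295 years gives 778.5 / 21295 ≈ 0.037 mm/year.
For B, 534.9 / 0.037 = 14456.76 years; at 5 years per growth lamina that is 14456.76 / 5 ≈ 2891 growth laminae.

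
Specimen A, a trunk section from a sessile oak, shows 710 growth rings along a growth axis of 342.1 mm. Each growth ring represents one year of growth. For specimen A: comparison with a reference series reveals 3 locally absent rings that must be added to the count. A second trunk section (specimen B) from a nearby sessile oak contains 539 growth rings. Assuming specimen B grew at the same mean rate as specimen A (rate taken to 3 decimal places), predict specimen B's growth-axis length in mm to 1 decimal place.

Specimen A: adjusted count: 710 + 3 = 713 growth rings.
A: 342.1 mm over 713 years gives 342.1 / 713 ≈ 0.480 mm/yr.
For B, 0.480 mm/year × 539 years = 258.7 mm.

258.7 mm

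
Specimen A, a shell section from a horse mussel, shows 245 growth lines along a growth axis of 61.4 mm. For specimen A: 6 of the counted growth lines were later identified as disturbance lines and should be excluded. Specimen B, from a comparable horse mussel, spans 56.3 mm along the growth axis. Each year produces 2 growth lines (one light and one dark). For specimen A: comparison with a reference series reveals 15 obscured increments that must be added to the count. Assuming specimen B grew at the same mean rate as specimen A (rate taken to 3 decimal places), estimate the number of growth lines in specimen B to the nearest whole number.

233 growth lines

Specimen A: correcting the raw count gives 245 − 6 + 15 = 254 true growth lines.
Specimen A: with 2 growth lines per year, 254 / 2 = 127 years.
A: Extension rate ≈ 61.4 / 127 = 0.483 mm/yr.
Specimen B: 56.3 mm / 0.483 mm per year = 116.56 years; at 2 growth lines per year that is 116.56 × 2 ≈ 233 growth lines.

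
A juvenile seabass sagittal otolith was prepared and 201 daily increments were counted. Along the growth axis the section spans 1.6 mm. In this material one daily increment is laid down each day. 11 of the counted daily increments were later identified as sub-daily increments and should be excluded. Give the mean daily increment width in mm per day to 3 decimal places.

After corrections the count is 201 − 11 = 190 daily increments.
Mean rate = 1.6 mm / 190 days ≈ 0.008 mm per day.

0.008 mm per day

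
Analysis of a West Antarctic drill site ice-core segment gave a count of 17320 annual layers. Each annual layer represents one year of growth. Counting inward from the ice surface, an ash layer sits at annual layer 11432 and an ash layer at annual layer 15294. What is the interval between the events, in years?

Separation: 15294 − 11432 = 3862 annual layers.
That is 3862 years at one annual layer per year.

3862 years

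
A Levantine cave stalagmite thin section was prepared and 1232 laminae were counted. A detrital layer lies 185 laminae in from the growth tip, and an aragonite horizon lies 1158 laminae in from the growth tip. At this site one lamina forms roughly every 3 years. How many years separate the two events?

2919 yr

The two markers are separated by 1158 − 185 = 973 laminae.
At 3 years per lamina, 973 × 3 = 2919 years.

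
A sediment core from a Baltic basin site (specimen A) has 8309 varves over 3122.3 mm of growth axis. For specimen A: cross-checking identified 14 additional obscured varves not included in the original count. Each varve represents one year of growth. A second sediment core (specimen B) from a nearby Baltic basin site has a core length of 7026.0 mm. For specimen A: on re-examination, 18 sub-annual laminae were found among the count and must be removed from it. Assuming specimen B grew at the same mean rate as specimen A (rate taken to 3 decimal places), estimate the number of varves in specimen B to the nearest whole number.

18686 varves

Specimen A: correcting the raw count gives 8309 − 18 + 14 = 8305 true varves.
A: Extension rate ≈ 3122.3 / 8305 = 0.376 mm/yr.
Specimen B: 7026.0 mm / 0.376 mm per year = 18686.17 years ≈ 18686 varves.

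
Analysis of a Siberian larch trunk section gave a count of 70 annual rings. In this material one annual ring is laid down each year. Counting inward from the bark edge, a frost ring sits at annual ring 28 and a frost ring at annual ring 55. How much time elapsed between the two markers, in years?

27 yr

55 − 28 = 27 annual rings lie between the two events.
One annual ring per year makes the interval 27 years.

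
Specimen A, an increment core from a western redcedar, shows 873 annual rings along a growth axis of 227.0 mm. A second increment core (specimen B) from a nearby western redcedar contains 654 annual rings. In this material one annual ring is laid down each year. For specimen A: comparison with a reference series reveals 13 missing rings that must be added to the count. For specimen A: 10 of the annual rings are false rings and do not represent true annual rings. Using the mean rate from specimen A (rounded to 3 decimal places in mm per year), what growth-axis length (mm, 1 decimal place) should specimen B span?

169.4 mm

Specimen A: adjusted count: 873 − 10 + 13 = 876 annual rings.
A: Extension rate ≈ 227.0 / 876 = 0.259 mm/yr.
For B, 0.259 mm/year × 654 years = 169.4 mm.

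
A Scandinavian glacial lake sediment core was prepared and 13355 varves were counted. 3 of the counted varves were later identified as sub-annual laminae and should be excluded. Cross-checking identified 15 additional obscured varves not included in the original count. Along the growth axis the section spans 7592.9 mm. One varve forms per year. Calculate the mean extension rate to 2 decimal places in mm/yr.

True varve count = 13355 − 3 + 15 = 13367.
7592.9 mm over 13367 years gives 7592.9 / 13367 ≈ 0.57 mm/yr.

0.57 mm/yr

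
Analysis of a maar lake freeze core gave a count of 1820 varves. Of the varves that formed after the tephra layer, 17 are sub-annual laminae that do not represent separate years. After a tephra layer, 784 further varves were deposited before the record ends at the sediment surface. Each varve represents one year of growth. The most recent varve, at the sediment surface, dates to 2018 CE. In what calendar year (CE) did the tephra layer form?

784 varves formed after the tephra layer.
Removing the 17 false varves leaves 784 − 17 = 767 true varves beyond the tephra layer.
2018 − 767 = 1251 CE.

1251 CE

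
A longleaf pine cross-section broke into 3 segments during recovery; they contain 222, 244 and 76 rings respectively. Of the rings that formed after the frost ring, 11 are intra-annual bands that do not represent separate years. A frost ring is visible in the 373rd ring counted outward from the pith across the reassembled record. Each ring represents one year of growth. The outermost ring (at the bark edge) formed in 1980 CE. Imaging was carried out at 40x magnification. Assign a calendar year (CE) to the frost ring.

Total rings = 222 + 244 + 76 = 542.
Between ring 373 and the bark edge there are 542 − 373 = 169 rings.
Removing the 11 false rings leaves 169 − 11 = 158 true rings beyond the frost ring.
The ring at the bark edge is 1980 CE, so the frost ring dates to 1980 − 158 = 1822 CE.

1822 CE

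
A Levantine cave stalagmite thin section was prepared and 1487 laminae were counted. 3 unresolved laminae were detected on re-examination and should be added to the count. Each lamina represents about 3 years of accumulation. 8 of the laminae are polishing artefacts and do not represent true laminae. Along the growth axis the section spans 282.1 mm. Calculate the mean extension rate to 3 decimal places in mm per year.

0.063 mm per year

Correcting the raw count gives 1487 − 8 + 3 = 1482 true laminae.
1482 laminae at 3 years each span 1482 × 3 = 4446 years.
Extension rate ≈ 282.1 / 4446 = 0.063 mm per year.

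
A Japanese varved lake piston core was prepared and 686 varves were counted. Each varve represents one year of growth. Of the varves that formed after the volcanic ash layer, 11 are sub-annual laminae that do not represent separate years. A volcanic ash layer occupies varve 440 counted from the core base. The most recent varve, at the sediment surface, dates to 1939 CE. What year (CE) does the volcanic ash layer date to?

The volcanic ash layer sits at varve 440 from the core base, so 686 − 440 = 246 varves formed after it.
246 − 11 false = 235 true varves after the volcanic ash layer.
Counting back 235 years from 1939 CE places the volcanic ash layer in 1939 − 235 = 1704 CE.

1704 CE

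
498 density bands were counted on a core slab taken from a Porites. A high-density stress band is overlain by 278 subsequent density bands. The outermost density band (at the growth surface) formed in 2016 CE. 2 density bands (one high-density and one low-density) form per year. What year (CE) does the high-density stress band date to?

1877 CE

278 density bands post-date the high-density stress band.
278 density bands at 2 per year is 278 / 2 = 139 years.
The density band at the growth surface is 2016 CE, so the high-density stress band dates to 2016 − 139 = 1877 CE.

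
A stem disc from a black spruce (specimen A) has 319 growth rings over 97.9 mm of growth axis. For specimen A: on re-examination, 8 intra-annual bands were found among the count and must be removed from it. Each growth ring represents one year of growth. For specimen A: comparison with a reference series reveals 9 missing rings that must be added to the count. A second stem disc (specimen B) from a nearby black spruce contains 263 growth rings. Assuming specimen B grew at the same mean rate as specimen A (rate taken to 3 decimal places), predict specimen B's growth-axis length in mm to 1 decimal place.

80.5 mm

Specimen A: correcting the raw count gives 319 − 8 + 9 = 320 true growth rings.
A: Extension rate ≈ 97.9 / 320 = 0.306 mm/year.
For B, 0.306 mm/year × 263 years = 80.5 mm.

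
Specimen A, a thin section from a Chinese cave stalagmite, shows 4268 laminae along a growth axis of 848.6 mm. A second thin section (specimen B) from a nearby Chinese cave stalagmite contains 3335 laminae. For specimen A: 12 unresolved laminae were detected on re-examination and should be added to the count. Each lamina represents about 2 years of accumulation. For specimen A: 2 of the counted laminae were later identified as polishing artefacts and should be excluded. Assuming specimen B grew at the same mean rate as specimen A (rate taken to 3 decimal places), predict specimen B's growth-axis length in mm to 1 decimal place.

660.3 mm

Specimen A: correcting the raw count gives 4268 − 2 + 12 = 4278 true laminae.
Specimen A: at 2 years per lamina, 4278 × 2 = 8556 years.
A: 848.6 mm over 8556 years gives 848.6 / 8556 ≈ 0.099 mm per year.
Specimen B: at 2 years per lamina, 3335 × 2 = 6670 years. For B, 0.099 mm/year × 6670 years = 660.3 mm.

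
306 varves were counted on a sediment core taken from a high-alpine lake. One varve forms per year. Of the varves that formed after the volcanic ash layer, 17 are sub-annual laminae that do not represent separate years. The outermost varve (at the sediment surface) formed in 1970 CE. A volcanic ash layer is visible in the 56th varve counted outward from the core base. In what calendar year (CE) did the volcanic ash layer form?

1737 CE

306 − 56 = 250 varves lie beyond the volcanic ash layer toward the sediment surface.
Excluding 17 false varves: 250 − 17 = 233.
1970 − 233 = 1737 CE.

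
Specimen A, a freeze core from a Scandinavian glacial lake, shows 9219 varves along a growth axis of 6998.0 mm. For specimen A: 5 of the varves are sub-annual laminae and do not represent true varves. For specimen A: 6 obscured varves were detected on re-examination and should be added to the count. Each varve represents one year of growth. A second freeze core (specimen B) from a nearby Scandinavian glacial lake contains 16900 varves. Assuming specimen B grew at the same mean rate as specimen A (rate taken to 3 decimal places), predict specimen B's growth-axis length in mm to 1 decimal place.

Specimen A: adjusted count: 9219 − 5 + 6 = 9220 varves.
A: 6998.0 mm over 9220 years gives 6998.0 / 9220 ≈ 0.759 mm/yr.
B's length ≈ 0.759 × 16900 = 12827.1 mm.

12827.1 mm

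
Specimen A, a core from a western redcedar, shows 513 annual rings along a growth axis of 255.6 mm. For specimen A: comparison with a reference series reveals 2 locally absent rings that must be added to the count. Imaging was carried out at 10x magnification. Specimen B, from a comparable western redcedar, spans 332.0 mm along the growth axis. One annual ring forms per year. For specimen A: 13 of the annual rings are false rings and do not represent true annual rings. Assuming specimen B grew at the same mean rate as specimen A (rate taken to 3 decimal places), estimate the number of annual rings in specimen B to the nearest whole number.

Specimen A: correcting the raw count gives 513 − 13 + 2 = 502 true annual rings.
A: Extension rate ≈ 255.6 / 502 = 0.509 mm/year.
For B, 332.0 / 0.509 = 652.26 years ≈ 652 annual rings.

652 annual rings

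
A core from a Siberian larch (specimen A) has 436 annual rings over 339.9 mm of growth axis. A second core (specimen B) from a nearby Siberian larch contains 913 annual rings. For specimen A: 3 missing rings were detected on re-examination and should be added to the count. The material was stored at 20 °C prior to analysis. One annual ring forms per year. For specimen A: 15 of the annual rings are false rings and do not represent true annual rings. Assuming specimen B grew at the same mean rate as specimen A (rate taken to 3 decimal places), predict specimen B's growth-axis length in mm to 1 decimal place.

Specimen A: true annual ring count = 436 − 15 + 3 = 424.
A: Mean rate = 339.9 mm / 424 years ≈ 0.802 mm/yr.
For B, 0.802 mm/year × 913 years = 732.2 mm.

732.2 mm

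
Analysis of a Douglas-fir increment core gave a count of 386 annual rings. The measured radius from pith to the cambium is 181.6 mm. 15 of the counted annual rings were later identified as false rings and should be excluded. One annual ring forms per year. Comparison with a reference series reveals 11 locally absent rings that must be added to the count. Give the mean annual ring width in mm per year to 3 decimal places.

0.475 mm per year

After corrections the count is 386 − 15 + 11 = 382 annual rings.
Mean rate = 181.6 mm / 382 years ≈ 0.475 mm per year.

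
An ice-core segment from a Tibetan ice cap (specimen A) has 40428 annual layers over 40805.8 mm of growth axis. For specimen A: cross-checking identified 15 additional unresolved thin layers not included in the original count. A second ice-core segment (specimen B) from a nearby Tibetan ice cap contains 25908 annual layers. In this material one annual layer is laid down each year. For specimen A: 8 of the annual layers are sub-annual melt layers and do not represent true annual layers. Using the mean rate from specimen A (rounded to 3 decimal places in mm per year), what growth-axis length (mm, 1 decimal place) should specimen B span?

26141.2 mm

Specimen A: true annual layer count = 40428 − 8 + 15 = 40435.
A: Mean rate = 40805.8 mm / 40435 years ≈ 1.009 mm/yr.
Length of B = 1.009 × 25908 = 26141.2 mm.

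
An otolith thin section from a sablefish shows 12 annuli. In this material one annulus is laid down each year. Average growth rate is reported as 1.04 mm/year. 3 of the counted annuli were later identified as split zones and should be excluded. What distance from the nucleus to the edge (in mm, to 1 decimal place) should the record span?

After corrections the count is 12 − 3 = 9 annuli.
Length ≈ 1.04 × 9 = 9.4 mm.

9.4 mm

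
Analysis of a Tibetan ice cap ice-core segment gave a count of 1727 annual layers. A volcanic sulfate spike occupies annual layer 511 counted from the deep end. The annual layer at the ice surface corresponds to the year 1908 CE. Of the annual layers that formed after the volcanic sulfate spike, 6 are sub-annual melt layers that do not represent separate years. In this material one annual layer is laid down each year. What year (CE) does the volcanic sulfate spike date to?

The volcanic sulfate spike sits at annual layer 511 from the deep end, so 1727 − 511 = 1216 annual layers formed after it.
Removing the 6 false annual layers leaves 1216 − 6 = 1210 true annual layers beyond the volcanic sulfate spike.
Counting back 1210 years from 1908 CE places the volcanic sulfate spike in 1908 − 1210 = 698 CE.

698 CE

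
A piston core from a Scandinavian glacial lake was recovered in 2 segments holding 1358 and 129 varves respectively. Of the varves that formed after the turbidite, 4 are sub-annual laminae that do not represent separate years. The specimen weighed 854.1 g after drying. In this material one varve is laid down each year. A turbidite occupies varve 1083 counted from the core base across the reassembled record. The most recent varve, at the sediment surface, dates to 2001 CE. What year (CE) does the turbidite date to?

Total varves = 1358 + 129 = 1487.
The turbidite sits at varve 1083 from the core base, so 1487 − 1083 = 404 varves formed after it.
Removing the 4 false varves leaves 404 − 4 = 400 true varves beyond the turbidite.
Counting back 400 years from 2001 CE places the turbidite in 2001 − 400 = 1601 CE.

1601 CE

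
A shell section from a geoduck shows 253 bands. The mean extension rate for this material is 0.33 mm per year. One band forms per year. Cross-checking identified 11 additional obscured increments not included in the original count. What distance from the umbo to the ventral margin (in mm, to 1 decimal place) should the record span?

Correcting the raw count gives 253 + 11 = 264 true bands.
Predicted length = 0.33 mm/year × 264 years = 87.1 mm.

87.1 mm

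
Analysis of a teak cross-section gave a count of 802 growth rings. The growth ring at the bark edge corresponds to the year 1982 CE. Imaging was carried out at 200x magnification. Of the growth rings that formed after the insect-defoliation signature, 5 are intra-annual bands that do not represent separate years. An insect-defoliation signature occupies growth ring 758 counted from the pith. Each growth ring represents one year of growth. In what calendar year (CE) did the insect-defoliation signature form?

1943 CE

The insect-defoliation signature sits at growth ring 758 from the pith, so 802 − 758 = 44 growth rings formed after it.
Excluding 5 false growth rings: 44 − 5 = 39.
The growth ring at the bark edge is 1982 CE, so the insect-defoliation signature dates to 1982 − 39 = 1943 CE.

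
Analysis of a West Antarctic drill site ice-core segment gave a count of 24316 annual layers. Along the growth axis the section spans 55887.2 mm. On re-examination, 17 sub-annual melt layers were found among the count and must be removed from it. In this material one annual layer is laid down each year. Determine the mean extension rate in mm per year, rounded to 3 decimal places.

Adjusted count: 24316 − 17 = 24299 annual layers.
55887.2 mm over 24299 years gives 55887.2 / 24299 ≈ 2.300 mm per year.

2.300 mm per year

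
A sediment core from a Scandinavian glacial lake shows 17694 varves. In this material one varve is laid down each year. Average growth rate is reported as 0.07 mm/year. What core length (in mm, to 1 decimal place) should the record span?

17694 years of growth are recorded.
Predicted length = 0.07 mm/year × 17694 years = 1238.6 mm.

1238.6 mm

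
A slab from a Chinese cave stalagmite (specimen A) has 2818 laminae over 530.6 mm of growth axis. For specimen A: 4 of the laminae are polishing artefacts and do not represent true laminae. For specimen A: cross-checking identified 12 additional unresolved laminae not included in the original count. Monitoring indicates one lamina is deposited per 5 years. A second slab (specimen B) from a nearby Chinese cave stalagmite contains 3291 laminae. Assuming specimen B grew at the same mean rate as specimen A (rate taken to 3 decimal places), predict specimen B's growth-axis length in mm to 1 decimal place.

Specimen A: true lamina count = 2818 − 4 + 12 = 2826.
Specimen A: at 5 years per lamina, 2826 × 5 = 14130 years.
A: 530.6 mm over 14130 years gives 530.6 / 14130 ≈ 0.038 mm/year.
Specimen B: multiplying by 5 years per lamina: 3291 × 5 = 16455 years. For B, 0.038 mm/year × 16455 years = 625.3 mm.

625.3 mm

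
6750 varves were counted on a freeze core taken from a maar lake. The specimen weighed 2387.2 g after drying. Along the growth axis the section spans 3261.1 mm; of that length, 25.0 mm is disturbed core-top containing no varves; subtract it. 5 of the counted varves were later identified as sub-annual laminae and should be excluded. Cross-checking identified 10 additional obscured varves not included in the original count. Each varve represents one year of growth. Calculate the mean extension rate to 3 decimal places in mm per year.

0.479 mm per year

After corrections the count is 6750 − 5 + 10 = 6755 varves.
Net length = 3261.1 − 25.0 = 3236.1 mm.
3236.1 mm over 6755 years gives 3236.1 / 6755 ≈ 0.479 mm per year.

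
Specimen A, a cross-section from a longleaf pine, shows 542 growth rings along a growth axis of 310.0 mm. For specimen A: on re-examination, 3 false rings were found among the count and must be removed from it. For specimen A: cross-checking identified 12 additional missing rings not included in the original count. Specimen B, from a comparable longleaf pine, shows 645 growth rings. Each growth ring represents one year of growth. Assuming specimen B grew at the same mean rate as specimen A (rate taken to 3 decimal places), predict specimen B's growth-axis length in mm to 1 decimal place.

363.1 mm

Specimen A: adjusted count: 542 − 3 + 12 = 551 growth rings.
A: Mean rate = 310.0 mm / 551 years ≈ 0.563 mm/yr.
For B, 0.563 mm/year × 645 years = 363.1 mm.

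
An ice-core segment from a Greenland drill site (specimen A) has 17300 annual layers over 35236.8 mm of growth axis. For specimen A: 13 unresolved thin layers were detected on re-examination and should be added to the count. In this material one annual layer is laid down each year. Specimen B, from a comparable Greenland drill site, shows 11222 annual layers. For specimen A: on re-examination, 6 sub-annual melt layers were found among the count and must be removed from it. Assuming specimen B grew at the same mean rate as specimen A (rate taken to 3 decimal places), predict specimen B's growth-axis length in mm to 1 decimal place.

Specimen A: true annual layer count = 17300 − 6 + 13 = 17307.
A: Mean rate = 35236.8 mm / 17307 years ≈ 2.036 mm per year.
Length of B = 2.036 × 11222 = 22848.0 mm.

22848.0 mm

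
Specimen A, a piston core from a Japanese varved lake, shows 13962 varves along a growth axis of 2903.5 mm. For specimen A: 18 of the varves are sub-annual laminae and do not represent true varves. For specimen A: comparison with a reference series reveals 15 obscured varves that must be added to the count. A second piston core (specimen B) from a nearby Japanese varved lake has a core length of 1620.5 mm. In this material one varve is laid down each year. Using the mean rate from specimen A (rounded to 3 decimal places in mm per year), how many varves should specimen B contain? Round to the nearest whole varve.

7791 varves

Specimen A: correcting the raw count gives 13962 − 18 + 15 = 13959 true varves.
A: 2903.5 mm over 13959 years gives 2903.5 / 13959 ≈ 0.208 mm/year.
Specimen B: 1620.5 mm / 0.208 mm per year = 7790.87 years ≈ 7791 varves.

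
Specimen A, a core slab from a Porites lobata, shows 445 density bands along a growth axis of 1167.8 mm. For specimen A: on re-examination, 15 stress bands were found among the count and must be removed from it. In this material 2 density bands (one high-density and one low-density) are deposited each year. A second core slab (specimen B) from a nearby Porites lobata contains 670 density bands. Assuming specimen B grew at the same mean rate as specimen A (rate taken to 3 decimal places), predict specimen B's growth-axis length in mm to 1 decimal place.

Specimen A: correcting the raw count gives 445 − 15 = 430 true density bands.
Specimen A: 430 density bands at 2 per year is 430 / 2 = 215 years.
A: 1167.8 mm over 215 years gives 1167.8 / 215 ≈ 5.432 mm per year.
Specimen B: 670 density bands at 2 per year is 670 / 2 = 335 years. B's length ≈ 5.432 × 335 = 1819.7 mm.

1819.7 mm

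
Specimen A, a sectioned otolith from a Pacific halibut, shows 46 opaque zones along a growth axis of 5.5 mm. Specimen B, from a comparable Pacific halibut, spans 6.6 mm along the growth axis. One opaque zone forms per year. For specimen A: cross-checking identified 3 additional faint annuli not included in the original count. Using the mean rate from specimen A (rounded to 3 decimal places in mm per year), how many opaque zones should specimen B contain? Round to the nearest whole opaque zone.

Specimen A: adjusted count: 46 + 3 = 49 opaque zones.
A: Mean rate = 5.5 mm / 49 years ≈ 0.112 mm/year.
For B, 6.6 / 0.112 = 58.93 years ≈ 59 opaque zones.

59 opaque zones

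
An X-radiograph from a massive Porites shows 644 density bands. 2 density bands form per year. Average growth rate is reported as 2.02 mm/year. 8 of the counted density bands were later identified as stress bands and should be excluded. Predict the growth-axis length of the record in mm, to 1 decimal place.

642.4 mm

Adjusted count: 644 − 8 = 636 density bands.
636 density bands at 2 per year is 636 / 2 = 318 years.
Predicted length = 2.02 mm/year × 318 years = 642.4 mm.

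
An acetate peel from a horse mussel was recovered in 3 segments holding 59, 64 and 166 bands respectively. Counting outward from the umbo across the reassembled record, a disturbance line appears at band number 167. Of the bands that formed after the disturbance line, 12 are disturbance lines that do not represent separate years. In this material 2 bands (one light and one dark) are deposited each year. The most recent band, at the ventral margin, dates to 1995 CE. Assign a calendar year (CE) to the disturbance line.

Total bands = 59 + 64 + 166 = 289.
The disturbance line sits at band 167 from the umbo, so 289 − 167 = 122 bands formed after it.
Removing the 12 false bands leaves 122 − 12 = 110 true bands beyond the disturbance line.
110 bands at 2 per year is 110 / 2 = 55 years.
1995 − 55 = 1940 CE.

1940 CE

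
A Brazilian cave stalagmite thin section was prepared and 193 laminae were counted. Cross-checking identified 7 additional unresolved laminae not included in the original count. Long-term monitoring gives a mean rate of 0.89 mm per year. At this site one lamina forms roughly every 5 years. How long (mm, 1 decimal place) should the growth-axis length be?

890.0 mm

Adjusted count: 193 + 7 = 200 laminae.
200 laminae at 5 years each span 200 × 5 = 1000 years.
1000 years at 0.89 mm/year gives 0.89 × 1000 = 890.0 mm.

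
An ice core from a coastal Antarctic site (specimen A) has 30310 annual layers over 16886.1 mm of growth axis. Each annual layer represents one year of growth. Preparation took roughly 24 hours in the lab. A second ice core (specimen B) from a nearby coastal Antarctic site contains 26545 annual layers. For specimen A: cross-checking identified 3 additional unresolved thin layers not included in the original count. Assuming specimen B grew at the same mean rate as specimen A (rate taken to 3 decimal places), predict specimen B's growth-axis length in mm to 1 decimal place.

Specimen A: adjusted count: 30310 + 3 = 30313 annual layers.
A: 16886.1 mm over 30313 years gives 16886.1 / 30313 ≈ 0.557 mm/year.
For B, 0.557 mm/year × 26545 years = 14785.6 mm.

14785.6 mm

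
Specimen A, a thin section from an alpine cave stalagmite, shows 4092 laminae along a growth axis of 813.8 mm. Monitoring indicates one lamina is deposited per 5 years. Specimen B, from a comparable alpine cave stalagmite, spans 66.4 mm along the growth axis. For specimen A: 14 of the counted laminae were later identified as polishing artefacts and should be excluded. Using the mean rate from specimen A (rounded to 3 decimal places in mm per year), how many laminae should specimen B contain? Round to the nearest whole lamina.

332 laminae

Specimen A: adjusted count: 4092 − 14 = 4078 laminae.
Specimen A: 4078 laminae at 5 years each span 4078 × 5 = 20390 years.
A: Mean rate = 813.8 mm / 20390 years ≈ 0.040 mm/yr.
For B, 66.4 / 0.040 = 1660.00 years; at 5 years per lamina that is 1660.00 / 5 ≈ 332 laminae.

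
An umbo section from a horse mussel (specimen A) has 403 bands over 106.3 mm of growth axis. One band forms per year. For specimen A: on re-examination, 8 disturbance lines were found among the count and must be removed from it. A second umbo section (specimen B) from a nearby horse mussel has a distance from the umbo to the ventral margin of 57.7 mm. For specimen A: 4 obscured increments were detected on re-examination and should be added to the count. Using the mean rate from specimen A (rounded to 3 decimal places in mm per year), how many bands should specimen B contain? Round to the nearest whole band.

217 bands

Specimen A: correcting the raw count gives 403 − 8 + 4 = 399 true bands.
A: 106.3 mm over 399 years gives 106.3 / 399 ≈ 0.266 mm/year.
Specimen B: 57.7 mm / 0.266 mm per year = 216.92 years ≈ 217 bands.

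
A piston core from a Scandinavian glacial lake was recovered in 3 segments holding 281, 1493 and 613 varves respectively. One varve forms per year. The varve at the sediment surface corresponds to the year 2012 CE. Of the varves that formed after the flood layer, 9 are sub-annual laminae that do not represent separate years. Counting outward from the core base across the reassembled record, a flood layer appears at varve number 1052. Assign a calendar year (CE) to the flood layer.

686 CE

Total varves = 281 + 1493 + 613 = 2387.
The flood layer sits at varve 1052 from the core base, so 2387 − 1052 = 1335 varves formed after it.
Excluding 9 false varves: 1335 − 9 = 1326.
The varve at the sediment surface is 2012 CE, so the flood layer dates to 2012 − 1326 = 686 CE.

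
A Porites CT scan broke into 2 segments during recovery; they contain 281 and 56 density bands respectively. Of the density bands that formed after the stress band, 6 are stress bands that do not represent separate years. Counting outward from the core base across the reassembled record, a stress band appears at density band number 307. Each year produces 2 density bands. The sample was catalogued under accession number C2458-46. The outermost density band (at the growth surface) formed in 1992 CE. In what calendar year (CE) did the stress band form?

1980 CE

Total density bands = 281 + 56 = 337.
337 − 307 = 30 density bands lie beyond the stress band toward the growth surface.
30 − 6 false = 24 true density bands after the stress band.
Dividing by 2 density bands per year: 24 / 2 = 12 years.
1992 − 12 = 1980 CE.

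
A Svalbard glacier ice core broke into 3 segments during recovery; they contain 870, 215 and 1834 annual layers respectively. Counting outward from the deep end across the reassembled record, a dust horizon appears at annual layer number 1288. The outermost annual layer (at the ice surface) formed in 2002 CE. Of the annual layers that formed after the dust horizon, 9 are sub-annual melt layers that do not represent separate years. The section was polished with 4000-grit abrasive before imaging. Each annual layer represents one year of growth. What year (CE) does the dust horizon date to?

380 CE

Total annual layers = 870 + 215 + 1834 = 2919.
Between annual layer 1288 and the ice surface there are 2919 − 1288 = 1631 annual layers.
Removing the 9 false annual layers leaves 1631 − 9 = 1622 true annual layers beyond the dust horizon.
Counting back 1622 years from 2002 CE places the dust horizon in 2002 − 1622 = 380 CE.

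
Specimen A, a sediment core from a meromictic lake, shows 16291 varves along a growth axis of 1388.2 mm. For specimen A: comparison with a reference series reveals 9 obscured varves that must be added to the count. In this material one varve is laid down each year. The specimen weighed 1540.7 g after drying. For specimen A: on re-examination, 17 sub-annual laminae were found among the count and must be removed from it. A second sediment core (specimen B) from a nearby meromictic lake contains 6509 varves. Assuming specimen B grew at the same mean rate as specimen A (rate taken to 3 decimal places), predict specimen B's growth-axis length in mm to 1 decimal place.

Specimen A: true varve count = 16291 − 17 + 9 = 16283.
A: Extension rate ≈ 1388.2 / 16283 = 0.085 mm per year.
For B, 0.085 mm/year × 6509 years = 553.3 mm.

553.3 mm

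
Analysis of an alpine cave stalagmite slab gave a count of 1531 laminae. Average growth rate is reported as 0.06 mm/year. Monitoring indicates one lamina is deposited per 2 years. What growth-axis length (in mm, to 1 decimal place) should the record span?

At 2 years per lamina, 1531 × 2 = 3062 years.
Length ≈ 0.06 × 3062 = 183.7 mm.

183.7 mm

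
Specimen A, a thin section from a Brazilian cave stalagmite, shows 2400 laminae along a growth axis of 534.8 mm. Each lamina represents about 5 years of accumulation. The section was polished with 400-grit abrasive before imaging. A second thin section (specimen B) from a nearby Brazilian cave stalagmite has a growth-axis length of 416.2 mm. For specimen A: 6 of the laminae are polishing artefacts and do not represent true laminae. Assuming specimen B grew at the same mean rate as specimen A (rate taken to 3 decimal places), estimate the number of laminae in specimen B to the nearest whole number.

Specimen A: true lamina count = 2400 − 6 = 2394.
Specimen A: at 5 years per lamina, 2394 × 5 = 11970 years.
A: Mean rate = 534.8 mm / 11970 years ≈ 0.045 mm per year.
Specimen B: 416.2 mm / 0.045 mm per year = 9248.89 years; at 5 years per lamina that is 9248.89 / 5 ≈ 1850 laminae.

1850 laminae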